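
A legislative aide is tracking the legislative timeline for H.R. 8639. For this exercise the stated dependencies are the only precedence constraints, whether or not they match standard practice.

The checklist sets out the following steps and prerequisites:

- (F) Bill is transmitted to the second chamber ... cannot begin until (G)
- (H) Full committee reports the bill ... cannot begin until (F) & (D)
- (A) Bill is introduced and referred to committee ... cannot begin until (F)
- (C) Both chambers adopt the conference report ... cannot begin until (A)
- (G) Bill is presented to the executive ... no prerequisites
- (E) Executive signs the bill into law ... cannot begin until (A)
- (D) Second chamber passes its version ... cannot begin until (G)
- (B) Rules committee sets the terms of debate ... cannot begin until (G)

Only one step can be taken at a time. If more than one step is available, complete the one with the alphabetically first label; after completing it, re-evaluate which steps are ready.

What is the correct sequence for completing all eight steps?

Only (G) has no prerequisites, so it is first.
Now (B), (D) and (F) have their prerequisites met. (B) has the earlier label, so (B) next.
(D) and (F) are both available; (D) has the earlier label → (D).
(F) needed (G), now all done → (F).
Ready: (A) and (H). (A) has the earlier label → (A).
(C), (E) and (H) are all available; (C) has the earlier label → (C).
Now (E) and (H) have their prerequisites met. (E) has the earlier label, so (E) next.
Next only (H) has its prerequisites met → (H).

(G), (B), (D), (F), (A), (C), (E), (H)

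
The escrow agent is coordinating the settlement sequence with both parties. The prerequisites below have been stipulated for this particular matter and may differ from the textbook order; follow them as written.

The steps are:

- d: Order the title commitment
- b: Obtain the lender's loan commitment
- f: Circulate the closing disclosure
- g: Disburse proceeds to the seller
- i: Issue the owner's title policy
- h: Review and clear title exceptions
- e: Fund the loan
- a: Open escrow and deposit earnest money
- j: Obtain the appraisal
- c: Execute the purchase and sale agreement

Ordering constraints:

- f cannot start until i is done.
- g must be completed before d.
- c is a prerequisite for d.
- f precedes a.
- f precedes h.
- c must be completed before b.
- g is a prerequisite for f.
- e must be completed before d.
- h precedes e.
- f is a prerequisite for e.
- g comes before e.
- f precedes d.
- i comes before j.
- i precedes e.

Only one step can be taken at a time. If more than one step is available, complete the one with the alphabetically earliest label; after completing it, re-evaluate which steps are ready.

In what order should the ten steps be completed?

c, b, g, i, f, a, h, e, d, j

c, g and i have no prerequisites; c has the earlier label, so c is first.
Now b, g and i have their prerequisites met. b has the earlier label, so b next.
Now g and i have their prerequisites met. g has the earlier label, so g next.
Next only i has its prerequisites met → i.
f and j are both available; f has the earlier label → f.
Now a, h and j have their prerequisites met. a has the earlier label, so a next.
Now h and j have their prerequisites met. h has the earlier label, so h next.
e now also ready, so the ready set is {e, j}; e has the earlier label → e.
d now also ready, so the ready set is {d, j}; d has the earlier label → d.
Next only j has its prerequisites met → j.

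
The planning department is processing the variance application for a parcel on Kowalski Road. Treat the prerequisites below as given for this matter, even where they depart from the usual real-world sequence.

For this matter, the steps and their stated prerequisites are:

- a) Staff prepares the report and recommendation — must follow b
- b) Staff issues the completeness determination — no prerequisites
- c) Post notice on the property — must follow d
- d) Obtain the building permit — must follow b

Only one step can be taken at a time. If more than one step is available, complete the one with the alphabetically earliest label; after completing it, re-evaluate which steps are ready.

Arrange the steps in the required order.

b, a, d, c

b has no prerequisites → b first.
Now a and d have their prerequisites met. a has the earlier label, so a next.
That leaves d as the only ready step → d.
c needed d, now all done → c.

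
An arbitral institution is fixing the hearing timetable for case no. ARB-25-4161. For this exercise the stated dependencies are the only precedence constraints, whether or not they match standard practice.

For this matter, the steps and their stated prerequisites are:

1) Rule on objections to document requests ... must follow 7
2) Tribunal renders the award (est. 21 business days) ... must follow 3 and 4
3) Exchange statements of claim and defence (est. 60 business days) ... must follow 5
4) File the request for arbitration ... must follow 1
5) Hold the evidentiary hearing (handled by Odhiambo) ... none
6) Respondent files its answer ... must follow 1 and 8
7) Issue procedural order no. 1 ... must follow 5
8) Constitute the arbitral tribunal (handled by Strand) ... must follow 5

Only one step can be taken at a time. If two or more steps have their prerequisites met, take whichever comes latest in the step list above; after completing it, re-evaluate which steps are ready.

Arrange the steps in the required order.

5, 8, 7, 3, 1, 6, 4, 2

5 is the only step with nothing outstanding, so it goes first.
Ready: 8, 7 and 3. 8 is listed later → 8.
Ready: 7 and 3. 7 is listed later → 7.
1 now also ready, so the ready set is {3, 1}; 3 is listed later → 3.
1 needed 7, now all done → 1.
Ready: 6 and 4. 6 is listed later → 6.
4 needed 1, now all done → 4.
Next only 2 has its prerequisites met → 2.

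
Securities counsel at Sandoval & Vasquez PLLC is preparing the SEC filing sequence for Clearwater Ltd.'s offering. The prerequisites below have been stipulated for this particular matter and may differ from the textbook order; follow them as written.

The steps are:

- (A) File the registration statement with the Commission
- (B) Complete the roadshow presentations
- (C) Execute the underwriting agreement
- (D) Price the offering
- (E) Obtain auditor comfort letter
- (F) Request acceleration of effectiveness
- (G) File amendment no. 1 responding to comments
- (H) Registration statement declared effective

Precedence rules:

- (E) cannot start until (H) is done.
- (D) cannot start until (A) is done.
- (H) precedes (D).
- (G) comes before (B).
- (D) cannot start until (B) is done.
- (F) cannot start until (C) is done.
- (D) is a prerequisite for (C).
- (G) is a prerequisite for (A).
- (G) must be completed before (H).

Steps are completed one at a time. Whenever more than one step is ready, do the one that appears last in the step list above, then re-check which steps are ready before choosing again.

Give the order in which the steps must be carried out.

(G) → (H) → (E) → (B) → (A) → (D) → (C) → (F)

Only (G) has no prerequisites, so it is first.
Ready: (H), (B) and (A). (H) is listed later → (H).
(E) now also ready, so the ready set is {(E), (B), (A)}; (E) is listed later → (E).
Now (B) and (A) have their prerequisites met. (B) is listed later, so (B) next.
(A) needed (G), now all done → (A).
(D) is the only step now ready → (D).
(C) needed (D), now all done → (C).
(F) is the only step now ready → (F).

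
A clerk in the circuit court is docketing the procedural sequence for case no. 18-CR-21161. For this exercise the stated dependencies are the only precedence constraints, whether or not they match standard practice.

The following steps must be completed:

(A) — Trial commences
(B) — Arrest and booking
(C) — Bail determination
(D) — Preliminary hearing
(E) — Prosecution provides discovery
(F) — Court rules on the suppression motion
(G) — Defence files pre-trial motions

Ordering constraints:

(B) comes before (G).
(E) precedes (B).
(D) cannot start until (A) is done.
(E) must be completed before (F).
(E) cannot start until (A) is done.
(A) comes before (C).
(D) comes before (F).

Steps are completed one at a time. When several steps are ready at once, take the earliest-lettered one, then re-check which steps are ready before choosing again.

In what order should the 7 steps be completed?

(A), (C), (D), (E), (B), (F), (G)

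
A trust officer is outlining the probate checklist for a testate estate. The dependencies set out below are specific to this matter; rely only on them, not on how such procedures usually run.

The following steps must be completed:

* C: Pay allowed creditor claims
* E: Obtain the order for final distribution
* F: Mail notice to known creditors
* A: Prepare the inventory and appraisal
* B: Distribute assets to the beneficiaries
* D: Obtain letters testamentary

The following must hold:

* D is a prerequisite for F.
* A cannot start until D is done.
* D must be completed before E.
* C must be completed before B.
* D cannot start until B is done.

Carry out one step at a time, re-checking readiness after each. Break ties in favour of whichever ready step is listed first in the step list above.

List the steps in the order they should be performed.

C, B, D, E, F, A

C has no prerequisites → C first.
B needed C, now all done → B.
D needed B, now all done → D.
Ready: E, F and A. E is listed earlier → E.
Now F and A have their prerequisites met. F is listed earlier, so F next.
A needed D, now all done → A.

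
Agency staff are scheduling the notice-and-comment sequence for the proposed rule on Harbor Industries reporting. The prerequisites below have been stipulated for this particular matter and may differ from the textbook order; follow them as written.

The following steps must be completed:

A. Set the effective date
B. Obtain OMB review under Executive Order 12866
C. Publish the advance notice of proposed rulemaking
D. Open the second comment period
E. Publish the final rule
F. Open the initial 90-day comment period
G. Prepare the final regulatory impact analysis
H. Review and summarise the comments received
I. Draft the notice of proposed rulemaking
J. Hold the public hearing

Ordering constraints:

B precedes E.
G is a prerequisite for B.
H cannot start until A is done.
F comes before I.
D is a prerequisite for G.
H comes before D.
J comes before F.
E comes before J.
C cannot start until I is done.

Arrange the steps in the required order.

A, H, D, G, B, E, J, F, I, C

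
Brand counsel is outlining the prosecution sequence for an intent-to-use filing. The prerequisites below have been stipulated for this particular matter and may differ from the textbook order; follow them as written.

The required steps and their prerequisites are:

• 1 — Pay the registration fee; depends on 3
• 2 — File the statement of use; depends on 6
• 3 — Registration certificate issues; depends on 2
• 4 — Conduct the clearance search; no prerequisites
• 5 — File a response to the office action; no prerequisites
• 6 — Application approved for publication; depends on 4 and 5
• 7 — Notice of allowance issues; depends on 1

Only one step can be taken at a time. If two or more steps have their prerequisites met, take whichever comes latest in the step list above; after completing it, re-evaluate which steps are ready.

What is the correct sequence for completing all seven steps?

5, 4, 6, 2, 3, 1, 7

5 and 4 have no prerequisites; 5 is listed later, so 5 is first.
Next only 4 has its prerequisites met → 4.
6 is the only step now ready → 6.
Next only 2 has its prerequisites met → 2.
3 is the only step now ready → 3.
1 is the only step now ready → 1.
7 needed 1, now all done → 7.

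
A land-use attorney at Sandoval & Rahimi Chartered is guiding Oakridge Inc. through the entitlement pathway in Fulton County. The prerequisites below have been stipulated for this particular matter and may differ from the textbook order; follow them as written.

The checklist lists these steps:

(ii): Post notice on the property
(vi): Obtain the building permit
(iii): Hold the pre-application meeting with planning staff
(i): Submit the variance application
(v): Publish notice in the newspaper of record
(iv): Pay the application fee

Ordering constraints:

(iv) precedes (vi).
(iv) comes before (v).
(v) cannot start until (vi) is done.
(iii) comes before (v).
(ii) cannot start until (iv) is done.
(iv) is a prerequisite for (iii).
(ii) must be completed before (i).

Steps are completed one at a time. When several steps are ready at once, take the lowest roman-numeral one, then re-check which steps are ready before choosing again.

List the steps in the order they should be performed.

(iv) → (ii) → (i) → (iii) → (vi) → (v)

(iv) is the only step with nothing outstanding, so it goes first.
Now (ii), (iii) and (vi) have their prerequisites met. (ii) has the earlier label, so (ii) next.
Ready: (i), (iii) and (vi). (i) has the earlier label → (i).
Now (iii) and (vi) have their prerequisites met. (iii) has the earlier label, so (iii) next.
That leaves (vi) as the only ready step → (vi).
(v) is the only step now ready → (v).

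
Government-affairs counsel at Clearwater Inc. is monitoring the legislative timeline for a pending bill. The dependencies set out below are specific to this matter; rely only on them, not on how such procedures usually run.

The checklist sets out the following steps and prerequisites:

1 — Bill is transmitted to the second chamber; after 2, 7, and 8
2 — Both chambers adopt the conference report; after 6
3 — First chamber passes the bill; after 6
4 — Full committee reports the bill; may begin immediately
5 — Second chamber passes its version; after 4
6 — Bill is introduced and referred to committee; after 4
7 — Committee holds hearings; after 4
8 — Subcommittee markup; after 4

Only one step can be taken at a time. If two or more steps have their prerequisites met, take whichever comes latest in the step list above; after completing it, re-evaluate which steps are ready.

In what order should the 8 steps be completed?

4, 8, 7, 6, 5, 3, 2, 1

4 is the only step with nothing outstanding, so it goes first.
8, 7, 6 and 5 are all available; 8 is listed later → 8.
7, 6 and 5 are all available; 7 is listed later → 7.
6 and 5 are both available; 6 is listed later → 6.
5, 3 and 2 are all available; 5 is listed later → 5.
3 and 2 are both available; 3 is listed later → 3.
Next only 2 has its prerequisites met → 2.
1 needed 8, 7 and 2, now all done → 1.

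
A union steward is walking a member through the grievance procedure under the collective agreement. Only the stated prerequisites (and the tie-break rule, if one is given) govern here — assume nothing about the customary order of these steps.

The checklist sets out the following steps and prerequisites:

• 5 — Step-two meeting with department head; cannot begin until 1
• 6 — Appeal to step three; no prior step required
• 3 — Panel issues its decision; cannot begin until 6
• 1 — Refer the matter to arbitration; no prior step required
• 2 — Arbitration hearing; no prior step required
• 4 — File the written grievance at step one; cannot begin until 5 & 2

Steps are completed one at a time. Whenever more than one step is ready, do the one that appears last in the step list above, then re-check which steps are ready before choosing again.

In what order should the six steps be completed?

2, 1, 6, 3, 5, 4

2, 1 and 6 have no prerequisites; 2 is listed later, so 2 is first.
1 and 6 are both available; 1 is listed later → 1.
5 now also ready, so the ready set is {6, 5}; 6 is listed later → 6.
3 now also ready, so the ready set is {3, 5}; 3 is listed later → 3.
That leaves 5 as the only ready step → 5.
4 is the only step now ready → 4.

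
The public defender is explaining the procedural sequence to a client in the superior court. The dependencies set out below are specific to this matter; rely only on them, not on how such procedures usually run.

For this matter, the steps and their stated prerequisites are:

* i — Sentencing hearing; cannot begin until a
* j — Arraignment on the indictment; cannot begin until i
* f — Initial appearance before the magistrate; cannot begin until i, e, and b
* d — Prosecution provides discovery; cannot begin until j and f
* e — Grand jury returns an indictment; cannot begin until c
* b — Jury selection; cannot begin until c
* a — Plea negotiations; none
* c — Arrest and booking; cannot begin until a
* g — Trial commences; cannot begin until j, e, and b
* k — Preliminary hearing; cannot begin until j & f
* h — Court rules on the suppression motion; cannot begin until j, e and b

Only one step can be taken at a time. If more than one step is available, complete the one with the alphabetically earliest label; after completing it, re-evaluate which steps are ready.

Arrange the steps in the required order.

a c b e i f j d g h k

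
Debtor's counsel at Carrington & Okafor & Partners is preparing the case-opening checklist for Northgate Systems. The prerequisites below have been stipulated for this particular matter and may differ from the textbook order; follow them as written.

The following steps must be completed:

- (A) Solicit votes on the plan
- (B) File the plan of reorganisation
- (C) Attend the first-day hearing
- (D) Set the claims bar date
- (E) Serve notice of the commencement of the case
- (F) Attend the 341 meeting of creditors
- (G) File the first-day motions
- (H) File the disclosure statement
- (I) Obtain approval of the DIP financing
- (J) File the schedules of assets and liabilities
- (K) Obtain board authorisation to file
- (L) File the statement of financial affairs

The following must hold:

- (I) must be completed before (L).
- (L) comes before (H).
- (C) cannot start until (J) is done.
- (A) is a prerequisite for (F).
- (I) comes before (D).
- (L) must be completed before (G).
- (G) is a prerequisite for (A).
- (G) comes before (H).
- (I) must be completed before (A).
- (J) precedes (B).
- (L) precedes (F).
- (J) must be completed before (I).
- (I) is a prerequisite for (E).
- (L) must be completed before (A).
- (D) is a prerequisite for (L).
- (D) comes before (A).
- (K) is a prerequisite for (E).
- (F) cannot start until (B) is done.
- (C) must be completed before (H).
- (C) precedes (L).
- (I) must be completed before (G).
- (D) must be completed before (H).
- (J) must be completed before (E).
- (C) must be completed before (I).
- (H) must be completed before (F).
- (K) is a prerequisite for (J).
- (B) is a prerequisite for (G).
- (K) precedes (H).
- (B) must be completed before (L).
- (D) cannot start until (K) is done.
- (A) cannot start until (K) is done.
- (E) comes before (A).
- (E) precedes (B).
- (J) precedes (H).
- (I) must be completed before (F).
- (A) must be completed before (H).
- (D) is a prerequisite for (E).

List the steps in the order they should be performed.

(K) has no prerequisites → (K) first.
(J) is the only step now ready → (J).
That leaves (C) as the only ready step → (C).
(I) needed (C) and (J), now all done → (I).
Next only (D) has its prerequisites met → (D).
(E) needed (D), (I), (J) and (K), now all done → (E).
That leaves (B) as the only ready step → (B).
(L) needed (B), (C), (D) and (I), now all done → (L).
(G) is the only step now ready → (G).
(A) is the only step now ready → (A).
That leaves (H) as the only ready step → (H).
That leaves (F) as the only ready step → (F).

(K) → (J) → (C) → (I) → (D) → (E) → (B) → (L) → (G) → (A) → (H) → (F)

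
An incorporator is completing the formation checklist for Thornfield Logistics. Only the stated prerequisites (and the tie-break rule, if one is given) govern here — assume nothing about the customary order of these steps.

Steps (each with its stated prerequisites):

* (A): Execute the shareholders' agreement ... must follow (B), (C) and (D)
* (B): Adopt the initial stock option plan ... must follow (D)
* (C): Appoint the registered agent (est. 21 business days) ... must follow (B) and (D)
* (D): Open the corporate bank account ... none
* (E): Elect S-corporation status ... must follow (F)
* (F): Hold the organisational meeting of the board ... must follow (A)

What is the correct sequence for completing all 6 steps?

(D) is the only step with nothing outstanding, so it goes first.
Next only (B) has its prerequisites met → (B).
Next only (C) has its prerequisites met → (C).
(A) is the only step now ready → (A).
(F) needed (A), now all done → (F).
Next only (E) has its prerequisites met → (E).

(D), (B), (C), (A), (F), (E)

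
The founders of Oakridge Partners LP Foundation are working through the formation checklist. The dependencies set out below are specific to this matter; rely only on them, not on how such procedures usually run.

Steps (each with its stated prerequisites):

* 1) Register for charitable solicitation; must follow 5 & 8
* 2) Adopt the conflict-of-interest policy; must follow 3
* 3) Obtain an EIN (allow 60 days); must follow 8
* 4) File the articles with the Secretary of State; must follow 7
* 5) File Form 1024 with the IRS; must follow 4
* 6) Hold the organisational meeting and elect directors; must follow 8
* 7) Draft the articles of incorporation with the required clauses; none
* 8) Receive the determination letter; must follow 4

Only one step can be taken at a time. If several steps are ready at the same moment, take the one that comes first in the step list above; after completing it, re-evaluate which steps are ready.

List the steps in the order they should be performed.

Only 7 has no prerequisites, so it is first.
4 needed 7, now all done → 4.
Now 5 and 8 have their prerequisites met. 5 is listed earlier, so 5 next.
8 needed 4, now all done → 8.
Ready: 1, 3 and 6. 1 is listed earlier → 1.
3 and 6 are both available; 3 is listed earlier → 3.
2 now also ready, so the ready set is {2, 6}; 2 is listed earlier → 2.
6 needed 8, now all done → 6.

7, 4, 5, 8, 1, 3, 2, 6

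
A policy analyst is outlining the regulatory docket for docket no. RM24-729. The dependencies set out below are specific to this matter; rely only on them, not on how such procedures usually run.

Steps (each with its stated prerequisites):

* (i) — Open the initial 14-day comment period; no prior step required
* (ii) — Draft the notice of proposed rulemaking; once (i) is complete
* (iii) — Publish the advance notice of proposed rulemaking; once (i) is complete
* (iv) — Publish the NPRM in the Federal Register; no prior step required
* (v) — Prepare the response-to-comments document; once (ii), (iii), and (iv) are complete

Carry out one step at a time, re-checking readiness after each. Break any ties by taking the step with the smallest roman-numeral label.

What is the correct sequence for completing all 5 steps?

(i) and (iv) have no prerequisites; (i) has the earlier label, so (i) is first.
(ii) and (iii) now also ready, so the ready set is {(ii), (iii), (iv)}; (ii) has the earlier label → (ii).
(iii) and (iv) are both available; (iii) has the earlier label → (iii).
Next only (iv) has its prerequisites met → (iv).
Next only (v) has its prerequisites met → (v).

(i), (ii), (iii), (iv), (v)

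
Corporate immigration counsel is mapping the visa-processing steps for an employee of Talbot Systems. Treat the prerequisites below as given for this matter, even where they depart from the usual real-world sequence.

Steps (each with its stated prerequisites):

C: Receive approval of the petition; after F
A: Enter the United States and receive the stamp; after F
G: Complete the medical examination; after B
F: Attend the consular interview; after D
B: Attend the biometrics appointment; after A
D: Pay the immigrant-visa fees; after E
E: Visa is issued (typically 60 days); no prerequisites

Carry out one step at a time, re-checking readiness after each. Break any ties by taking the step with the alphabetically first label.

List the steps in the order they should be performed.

E, D, F, A, B, C, G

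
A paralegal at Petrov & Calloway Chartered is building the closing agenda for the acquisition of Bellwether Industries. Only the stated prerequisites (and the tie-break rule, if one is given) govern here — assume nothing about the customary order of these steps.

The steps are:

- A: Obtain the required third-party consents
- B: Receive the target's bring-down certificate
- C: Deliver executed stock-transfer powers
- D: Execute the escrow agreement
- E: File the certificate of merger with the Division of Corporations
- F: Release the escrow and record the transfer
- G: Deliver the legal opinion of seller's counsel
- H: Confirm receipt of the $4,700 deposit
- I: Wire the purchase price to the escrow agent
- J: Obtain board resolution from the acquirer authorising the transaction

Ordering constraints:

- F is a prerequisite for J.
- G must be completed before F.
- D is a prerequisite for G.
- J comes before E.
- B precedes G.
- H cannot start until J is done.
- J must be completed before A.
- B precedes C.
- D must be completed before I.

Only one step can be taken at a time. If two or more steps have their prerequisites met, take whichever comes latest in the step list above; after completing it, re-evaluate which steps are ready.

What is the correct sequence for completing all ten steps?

Nothing is required for D and B. D is listed later → D first.
I and B are both available; I is listed later → I.
B is the only step now ready → B.
Ready: G and C. G is listed later → G.
F and C are both available; F is listed later → F.
J and C are both available; J is listed later → J.
H, E and A now also ready, so the ready set is {H, E, C, A}; H is listed later → H.
Now E, C and A have their prerequisites met. E is listed later, so E next.
C and A are both available; C is listed later → C.
A needed J, now all done → A.

D → I → B → G → F → J → H → E → C → A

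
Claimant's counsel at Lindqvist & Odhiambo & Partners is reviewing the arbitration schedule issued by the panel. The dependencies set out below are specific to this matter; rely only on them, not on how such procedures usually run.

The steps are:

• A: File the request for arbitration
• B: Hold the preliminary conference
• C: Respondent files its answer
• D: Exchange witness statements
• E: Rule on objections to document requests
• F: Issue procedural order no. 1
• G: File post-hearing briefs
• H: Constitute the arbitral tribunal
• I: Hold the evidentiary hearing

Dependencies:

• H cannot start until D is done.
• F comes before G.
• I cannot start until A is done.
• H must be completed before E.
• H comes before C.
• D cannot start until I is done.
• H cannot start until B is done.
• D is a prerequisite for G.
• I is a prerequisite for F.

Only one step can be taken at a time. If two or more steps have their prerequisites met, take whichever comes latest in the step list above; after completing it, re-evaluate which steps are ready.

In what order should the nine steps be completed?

B, A, I, F, D, H, G, E, C

Nothing is required for B and A. B is listed later → B first.
Next only A has its prerequisites met → A.
That leaves I as the only ready step → I.
Ready: F and D. F is listed later → F.
D needed I, now all done → D.
H and G are both available; H is listed later → H.
Now G, E and C have their prerequisites met. G is listed later, so G next.
E and C are both available; E is listed later → E.
That leaves C as the only ready step → C.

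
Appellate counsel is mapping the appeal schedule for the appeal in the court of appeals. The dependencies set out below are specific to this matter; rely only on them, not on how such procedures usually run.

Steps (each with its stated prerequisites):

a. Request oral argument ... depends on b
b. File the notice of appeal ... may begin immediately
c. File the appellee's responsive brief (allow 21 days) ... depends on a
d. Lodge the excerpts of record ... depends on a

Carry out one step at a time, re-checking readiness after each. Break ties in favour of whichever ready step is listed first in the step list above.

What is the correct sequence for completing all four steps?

Only b has no prerequisites, so it is first.
a is the only step now ready → a.
Ready: c and d. c is listed earlier → c.
d is the only step now ready → d.

b, a, c, d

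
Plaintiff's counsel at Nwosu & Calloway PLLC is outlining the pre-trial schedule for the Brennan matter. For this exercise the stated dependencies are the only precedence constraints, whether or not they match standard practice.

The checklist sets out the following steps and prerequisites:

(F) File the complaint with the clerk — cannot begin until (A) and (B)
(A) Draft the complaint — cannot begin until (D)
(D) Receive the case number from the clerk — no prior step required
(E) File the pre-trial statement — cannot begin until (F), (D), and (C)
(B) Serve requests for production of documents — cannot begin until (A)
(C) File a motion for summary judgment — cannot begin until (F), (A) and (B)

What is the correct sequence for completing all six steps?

(D), (A), (B), (F), (C), (E)

Only (D) has no prerequisites, so it is first.
(A) needed (D), now all done → (A).
(B) needed (A), now all done → (B).
Next only (F) has its prerequisites met → (F).
(C) needed (F), (A) and (B), now all done → (C).
(E) needed (F), (D) and (C), now all done → (E).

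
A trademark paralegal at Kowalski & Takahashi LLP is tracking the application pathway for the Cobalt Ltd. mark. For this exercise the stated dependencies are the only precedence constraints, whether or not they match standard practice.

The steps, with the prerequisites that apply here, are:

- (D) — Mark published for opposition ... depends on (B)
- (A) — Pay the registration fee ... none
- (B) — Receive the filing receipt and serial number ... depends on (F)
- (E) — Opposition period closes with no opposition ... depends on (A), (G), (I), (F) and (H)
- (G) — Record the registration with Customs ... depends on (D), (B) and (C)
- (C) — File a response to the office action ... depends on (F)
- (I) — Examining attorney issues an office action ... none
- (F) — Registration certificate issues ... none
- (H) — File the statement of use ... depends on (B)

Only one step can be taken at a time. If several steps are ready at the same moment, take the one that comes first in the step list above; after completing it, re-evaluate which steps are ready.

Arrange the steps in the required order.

(A), (I), (F), (B), (D), (C), (G), (H), (E)

(A), (I) and (F) have no prerequisites; (A) is listed earlier, so (A) is first.
(I) and (F) are both available; (I) is listed earlier → (I).
Next only (F) has its prerequisites met → (F).
Now (B) and (C) have their prerequisites met. (B) is listed earlier, so (B) next.
(D), (C) and (H) are all available; (D) is listed earlier → (D).
Now (C) and (H) have their prerequisites met. (C) is listed earlier, so (C) next.
(G) now also ready, so the ready set is {(G), (H)}; (G) is listed earlier → (G).
(H) is the only step now ready → (H).
(E) is the only step now ready → (E).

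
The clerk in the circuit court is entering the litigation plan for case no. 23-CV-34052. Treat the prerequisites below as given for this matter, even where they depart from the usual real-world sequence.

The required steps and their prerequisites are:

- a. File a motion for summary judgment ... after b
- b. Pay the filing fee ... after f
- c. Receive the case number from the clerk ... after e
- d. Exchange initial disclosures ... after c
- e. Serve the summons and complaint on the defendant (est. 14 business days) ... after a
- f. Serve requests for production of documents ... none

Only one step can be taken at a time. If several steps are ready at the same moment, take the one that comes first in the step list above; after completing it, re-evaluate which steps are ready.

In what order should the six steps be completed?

f has no prerequisites → f first.
That leaves b as the only ready step → b.
a needed b, now all done → a.
e needed a, now all done → e.
c needed e, now all done → c.
d needed c, now all done → d.

f b a e c d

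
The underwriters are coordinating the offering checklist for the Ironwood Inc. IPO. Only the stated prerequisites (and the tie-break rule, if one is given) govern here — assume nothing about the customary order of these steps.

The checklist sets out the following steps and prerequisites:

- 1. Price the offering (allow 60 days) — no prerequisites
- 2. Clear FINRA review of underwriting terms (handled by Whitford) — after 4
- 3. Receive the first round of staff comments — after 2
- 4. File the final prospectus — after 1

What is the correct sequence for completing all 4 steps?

1 has no prerequisites → 1 first.
4 is the only step now ready → 4.
That leaves 2 as the only ready step → 2.
3 is the only step now ready → 3.

1 → 4 → 2 → 3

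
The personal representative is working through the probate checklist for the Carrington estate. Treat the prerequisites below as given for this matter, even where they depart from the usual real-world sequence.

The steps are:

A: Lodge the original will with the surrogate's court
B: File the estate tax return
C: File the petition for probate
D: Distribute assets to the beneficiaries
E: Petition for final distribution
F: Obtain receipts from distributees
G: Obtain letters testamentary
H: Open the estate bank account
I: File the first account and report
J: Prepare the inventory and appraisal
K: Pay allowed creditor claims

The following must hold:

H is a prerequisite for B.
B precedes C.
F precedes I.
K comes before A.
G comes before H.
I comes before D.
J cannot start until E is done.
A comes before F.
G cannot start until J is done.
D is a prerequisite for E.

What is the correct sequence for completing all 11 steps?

K, A, F, I, D, E, J, G, H, B, C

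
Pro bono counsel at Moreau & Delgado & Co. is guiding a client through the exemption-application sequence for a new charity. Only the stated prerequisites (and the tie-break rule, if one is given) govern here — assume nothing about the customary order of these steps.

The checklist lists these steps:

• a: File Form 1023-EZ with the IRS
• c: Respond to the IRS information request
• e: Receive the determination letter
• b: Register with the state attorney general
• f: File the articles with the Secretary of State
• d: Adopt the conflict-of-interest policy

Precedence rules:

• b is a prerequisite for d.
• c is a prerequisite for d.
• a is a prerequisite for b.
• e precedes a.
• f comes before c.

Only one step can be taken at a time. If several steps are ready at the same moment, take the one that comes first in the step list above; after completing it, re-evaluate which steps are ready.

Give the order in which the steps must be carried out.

e, a, b, f, c, d

Nothing is required for e and f. e is listed earlier → e first.
a and f are both available; a is listed earlier → a.
b and f are both available; b is listed earlier → b.
f is the only step now ready → f.
c is the only step now ready → c.
d needed c and b, now all done → d.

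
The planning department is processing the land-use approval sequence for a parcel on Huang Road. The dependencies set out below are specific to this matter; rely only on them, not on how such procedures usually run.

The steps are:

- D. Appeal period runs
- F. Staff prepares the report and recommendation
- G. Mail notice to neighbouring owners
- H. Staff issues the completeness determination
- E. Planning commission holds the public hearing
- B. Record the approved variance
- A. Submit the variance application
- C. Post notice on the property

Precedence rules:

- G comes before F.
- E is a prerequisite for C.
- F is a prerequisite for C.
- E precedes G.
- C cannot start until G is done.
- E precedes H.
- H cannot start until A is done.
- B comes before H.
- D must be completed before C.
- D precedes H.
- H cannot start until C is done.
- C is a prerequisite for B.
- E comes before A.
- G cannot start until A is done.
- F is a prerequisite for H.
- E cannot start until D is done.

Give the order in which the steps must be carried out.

D is the only step with nothing outstanding, so it goes first.
E is the only step now ready → E.
That leaves A as the only ready step → A.
Next only G has its prerequisites met → G.
F is the only step now ready → F.
C needed D, F, G and E, now all done → C.
Next only B has its prerequisites met → B.
Next only H has its prerequisites met → H.

D → E → A → G → F → C → B → H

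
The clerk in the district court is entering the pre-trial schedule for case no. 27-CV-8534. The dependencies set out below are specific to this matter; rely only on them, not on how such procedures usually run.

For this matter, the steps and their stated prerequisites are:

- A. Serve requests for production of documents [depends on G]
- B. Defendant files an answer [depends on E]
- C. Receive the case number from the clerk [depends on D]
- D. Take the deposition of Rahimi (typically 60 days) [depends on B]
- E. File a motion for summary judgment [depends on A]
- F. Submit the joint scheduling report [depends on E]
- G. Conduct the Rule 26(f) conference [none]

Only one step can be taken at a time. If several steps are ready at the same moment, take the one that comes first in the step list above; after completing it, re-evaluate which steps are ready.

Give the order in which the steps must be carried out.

G, A, E, B, D, C, F

Only G has no prerequisites, so it is first.
A is the only step now ready → A.
E needed A, now all done → E.
Ready: B and F. B is listed earlier → B.
D and F are both available; D is listed earlier → D.
C now also ready, so the ready set is {C, F}; C is listed earlier → C.
F needed E, now all done → F.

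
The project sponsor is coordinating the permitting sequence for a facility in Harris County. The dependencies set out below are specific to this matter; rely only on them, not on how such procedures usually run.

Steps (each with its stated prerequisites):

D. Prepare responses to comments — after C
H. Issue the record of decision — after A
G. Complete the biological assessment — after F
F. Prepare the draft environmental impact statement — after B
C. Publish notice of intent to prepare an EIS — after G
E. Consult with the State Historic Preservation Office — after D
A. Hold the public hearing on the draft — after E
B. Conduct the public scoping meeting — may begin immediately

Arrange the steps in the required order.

B F G C D E A H

Only B has no prerequisites, so it is first.
That leaves F as the only ready step → F.
G needed F, now all done → G.
C is the only step now ready → C.
D needed C, now all done → D.
E needed D, now all done → E.
Next only A has its prerequisites met → A.
H needed A, now all done → H.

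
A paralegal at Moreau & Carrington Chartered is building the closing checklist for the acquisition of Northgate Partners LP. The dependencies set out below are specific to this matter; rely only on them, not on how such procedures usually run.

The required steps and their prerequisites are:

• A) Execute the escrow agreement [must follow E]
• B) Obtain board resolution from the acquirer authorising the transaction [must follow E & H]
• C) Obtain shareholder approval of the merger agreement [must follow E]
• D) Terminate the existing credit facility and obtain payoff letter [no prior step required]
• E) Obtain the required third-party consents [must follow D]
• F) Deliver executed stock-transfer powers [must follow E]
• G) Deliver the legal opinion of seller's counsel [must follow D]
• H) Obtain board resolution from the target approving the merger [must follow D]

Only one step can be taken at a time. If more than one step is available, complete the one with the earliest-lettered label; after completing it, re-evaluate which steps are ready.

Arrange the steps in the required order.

D, E, A, C, F, G, H, B

D has no prerequisites → D first.
Ready: E, G and H. E has the earlier label → E.
A, C and F now also ready, so the ready set is {A, C, F, G, H}; A has the earlier label → A.
Now C, F, G and H have their prerequisites met. C has the earlier label, so C next.
Ready: F, G and H. F has the earlier label → F.
Ready: G and H. G has the earlier label → G.
H needed D, now all done → H.
B needed E and H, now all done → B.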